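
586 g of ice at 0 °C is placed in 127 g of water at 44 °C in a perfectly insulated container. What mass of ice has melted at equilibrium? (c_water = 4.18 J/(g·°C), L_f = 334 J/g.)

Water can give up m c ΔT = 127×4.18×44 = 23358 J before reaching 0 °C.
Fully melting the ice requires m_ice L_f = 586×334 = 195724 J.
Since 23358 < 195724 J, not all the ice melts; equilibrium is at 0 °C.
m_melt = 23358 / L_f = 69.93 g.

m_melted ≈ 69.9 g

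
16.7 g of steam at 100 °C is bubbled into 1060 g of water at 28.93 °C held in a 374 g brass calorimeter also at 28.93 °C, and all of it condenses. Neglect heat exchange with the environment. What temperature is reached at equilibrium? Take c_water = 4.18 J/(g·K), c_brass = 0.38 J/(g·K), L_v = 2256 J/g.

Conservation of energy gives ΣQ = 0:
latent heat released on condensation: 16.7·2256 = 37675
  condensate cools 100→T: 16.7·4.18·(T − 100) = 69.81(T − 100)
  water warms: 1060·4.18·(T − 28.93) = 4430.8(T − 28.93)
  cup: 142.12(T − 28.93)
4642.7 T = 37675 + 6980.6 + 132295 = 176950
T ≈ 38.11 °C, under the boiling point, so the assumption holds.

T_f ≈ 38.1 °C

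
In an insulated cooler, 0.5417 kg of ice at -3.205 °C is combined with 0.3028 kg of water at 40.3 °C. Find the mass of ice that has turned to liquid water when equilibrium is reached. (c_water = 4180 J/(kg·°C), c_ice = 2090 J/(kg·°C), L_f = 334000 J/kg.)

Water can give up m c ΔT = 0.3028×4180×40.3 = 51008 J before reaching 0 °C.
Warming the ice to 0 °C takes 0.5417×2090×3.205 = 3628.6 J, leaving 47379 J for melting.
Fully melting the ice requires m_ice L_f = 0.5417×334000 = 180928 J.
That's not enough to melt it all — equilibrium is at 0 °C with ice remaining.
Mass melted = 47379/334000 ≈ 0.1419 kg.

m_melted ≈ 0.142 kg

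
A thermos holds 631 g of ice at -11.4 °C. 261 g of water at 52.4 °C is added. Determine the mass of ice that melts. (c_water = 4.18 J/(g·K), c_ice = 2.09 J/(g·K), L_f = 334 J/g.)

Heat available from the water dropping to 0 °C: 261·4.18·52.4 = 57167 J.
Of that, 631·2.09·11.4 = 15034 J goes to bring the ice to 0 °C, leaving 42133 J.
Fully melting the ice requires m_ice L_f = 631·334 = 210754 J.
Since 42133 < 210754 J, not all the ice melts; equilibrium is at 0 °C.
m_melted·334 = 42133  ⇒  m_melted ≈ 126.1 g.

m_melted ≈ 126 g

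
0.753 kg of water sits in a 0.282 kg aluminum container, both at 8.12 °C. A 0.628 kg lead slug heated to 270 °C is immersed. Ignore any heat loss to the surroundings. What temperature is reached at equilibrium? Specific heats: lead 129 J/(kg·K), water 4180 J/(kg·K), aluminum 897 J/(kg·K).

Net heat exchanged in the isolated system is zero:
0.628×129×(T − 270) + 0.753×4180×(T − 8.12) + 0.282×897×(T − 8.12) = 0
81.01(T − 270) + 3147.5(T − 8.12) + 252.95(T − 8.12) = 0
(81.01 + 3147.5 + 252.95) T = 81.01×270 + 3147.5×8.12 + 252.95×8.12
T ≈ 14.21 °C

T_f ≈ 14.2 °C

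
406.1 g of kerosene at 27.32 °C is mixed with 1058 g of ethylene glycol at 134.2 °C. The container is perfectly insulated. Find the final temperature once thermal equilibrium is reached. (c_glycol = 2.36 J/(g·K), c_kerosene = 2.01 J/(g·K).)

T_f ≈ 107.9 °C

Conservation of energy gives ΣQ = 0:
1058×2.36×(T − 134.2) + 406.1×2.01×(T − 27.32) = 0
3313.1 T = 357382
T = 357382 / 3313.1 = 108 °C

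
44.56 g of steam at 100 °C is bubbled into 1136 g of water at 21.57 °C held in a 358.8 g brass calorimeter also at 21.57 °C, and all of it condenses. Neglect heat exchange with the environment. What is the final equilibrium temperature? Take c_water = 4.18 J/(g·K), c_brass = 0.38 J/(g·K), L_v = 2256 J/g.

Energy conservation, ΣQ = 0:
latent heat released on condensation: 44.56×2256 = 100527; condensed water 100 °C→T: 186.26(T − 100); original water: 4748.5(T − 21.57); brass cup: 358.8×0.38×(T − 21.57) = 136.34(T − 21.57)
5071.1 T = 100527 + 18626 + 105366 = 224519
T ≈ 44.27 °C (< 100 °C, so full condensation is consistent).

T_f ≈ 44.3 °C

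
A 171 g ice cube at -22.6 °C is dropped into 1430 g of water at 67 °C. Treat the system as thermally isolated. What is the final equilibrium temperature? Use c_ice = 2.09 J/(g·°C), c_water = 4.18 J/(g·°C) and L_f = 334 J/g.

T_f ≈ 50.1 °C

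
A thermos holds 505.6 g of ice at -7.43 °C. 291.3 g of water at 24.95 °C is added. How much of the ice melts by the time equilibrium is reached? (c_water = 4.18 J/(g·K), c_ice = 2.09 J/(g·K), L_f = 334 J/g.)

Water can give up m c ΔT = 291.3×4.18×24.95 = 30380 J before reaching 0 °C.
Of that, 505.6×2.09×7.43 = 7851.3 J goes to bring the ice to 0 °C, leaving 22529 J.
Fully melting the ice requires m_ice L_f = 505.6×334 = 168870 J.
22529 J < 168870 J, so only part of the ice melts and the system sits at 0 °C.
m_melted×334 = 22529  ⇒  m_melted ≈ 67.45 g.

m_melted ≈ 67.5 g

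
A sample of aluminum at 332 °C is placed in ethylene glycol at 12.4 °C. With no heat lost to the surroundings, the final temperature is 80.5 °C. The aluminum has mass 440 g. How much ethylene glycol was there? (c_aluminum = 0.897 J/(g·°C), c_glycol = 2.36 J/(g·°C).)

Energy conservation, ΣQ = 0:
440×0.897×(80.5 − 332) + m×2.36×(80.5 − 12.4) = 0
160.72 m = 99262
m = 99262/160.72 ≈ 617.6 g

m ≈ 618 g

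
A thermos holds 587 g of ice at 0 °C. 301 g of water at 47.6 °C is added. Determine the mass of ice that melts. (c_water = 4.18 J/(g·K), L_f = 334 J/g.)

Cooling the water to 0 °C releases 301×4.18×47.6 = 59889 J.
To melt every bit of ice: 587×334 = 196058 J.
59889 J < 196058 J, so only part of the ice melts and the system sits at 0 °C.
Mass melted = 59889/334 ≈ 179.3 g.

m_melted ≈ 179 g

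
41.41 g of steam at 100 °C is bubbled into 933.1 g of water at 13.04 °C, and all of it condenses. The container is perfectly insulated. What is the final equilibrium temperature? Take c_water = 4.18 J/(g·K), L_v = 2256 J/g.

T_f ≈ 39.7 °C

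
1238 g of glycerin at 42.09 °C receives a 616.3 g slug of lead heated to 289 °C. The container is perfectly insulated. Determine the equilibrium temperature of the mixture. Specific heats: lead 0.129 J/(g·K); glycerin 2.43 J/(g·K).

With ΣQ=0 the equilibrium temperature is the m·c-weighted mean:
T_f = (79.5×289 + 3008.3×42.09) / (79.5 + 3008.3)
    = 149597 / 3087.8 ≈ 48.45 °C

T_f ≈ 48.4 °C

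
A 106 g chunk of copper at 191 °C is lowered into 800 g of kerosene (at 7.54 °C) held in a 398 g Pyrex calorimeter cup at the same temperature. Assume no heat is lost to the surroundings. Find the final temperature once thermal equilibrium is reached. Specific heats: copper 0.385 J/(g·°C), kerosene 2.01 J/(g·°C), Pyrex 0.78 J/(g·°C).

T_f is the heat-capacity-weighted average of the initial temperatures:
T_f = (40.81*191 + 1608*7.54 + 310.44*7.54) / (40.81 + 1608 + 310.44)
    = 22260 / 1959.2 ≈ 11.36 °C

T_f ≈ 11.4 °C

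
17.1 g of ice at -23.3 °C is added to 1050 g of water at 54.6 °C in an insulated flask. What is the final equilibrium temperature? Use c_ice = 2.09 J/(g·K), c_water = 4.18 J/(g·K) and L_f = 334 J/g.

T_f ≈ 52.3 °C

Heat gained plus heat lost sum to zero:
warm ice to 0 °C: 17.1×2.09×(0 − (-23.3)) = 832.72; latent heat to melt: 17.1×334 = 5711.4; meltwater 0→T: 17.1×4.18×T = 71.48 T; water cools: 1050×4.18×(T − 54.6) = 4389(T − 54.6)
4460.5 T = 239639 − 6544.1 = 233095
T ≈ 52.26 °C (positive, so assuming full melt was valid).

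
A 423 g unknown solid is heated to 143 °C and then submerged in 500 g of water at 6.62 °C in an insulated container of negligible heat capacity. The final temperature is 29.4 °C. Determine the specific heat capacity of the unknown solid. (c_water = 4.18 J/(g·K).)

Conservation of energy gives ΣQ = 0:
423·c·(29.4 − 143) + 500·4.18·(29.4 − 6.62) = 0
-48053 c = -47610
c = -47610/-48053 ≈ 0.9908 J/(g·K)

c ≈ 0.991 J/(g·K)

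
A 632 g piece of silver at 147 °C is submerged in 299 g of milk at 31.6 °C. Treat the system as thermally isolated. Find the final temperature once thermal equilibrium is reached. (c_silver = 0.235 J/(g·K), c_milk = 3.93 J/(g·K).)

T_f ≈ 44.5 °C

Taking heat into each body as positive, Σ m c ΔT = 0:
632*0.235*(T − 147) + 299*3.93*(T − 31.6) = 0
148.52(T − 147) + 1175.1(T − 31.6) = 0
1323.6 T = 58965
T = 58965 / 1323.6 = 44.5 °C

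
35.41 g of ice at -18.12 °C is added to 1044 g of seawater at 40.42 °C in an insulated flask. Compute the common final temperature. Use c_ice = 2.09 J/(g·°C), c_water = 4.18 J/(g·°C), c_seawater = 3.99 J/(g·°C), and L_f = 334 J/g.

Net heat exchanged in the isolated system is zero:
ice -18.12→0 °C: 35.41×2.09×18.12 = 1341; fusion: m_ice L_f = 35.41×334 = 11827; meltwater 0→T: 35.41×4.18×T = 148.01 T; seawater cools: 1044×3.99×(T − 40.42) = 4165.6(T − 40.42)
4313.6 T = 168372 − 13168 = 155204
T ≈ 35.98 °C (positive, so assuming full melt was valid).

T_f ≈ 36.0 °C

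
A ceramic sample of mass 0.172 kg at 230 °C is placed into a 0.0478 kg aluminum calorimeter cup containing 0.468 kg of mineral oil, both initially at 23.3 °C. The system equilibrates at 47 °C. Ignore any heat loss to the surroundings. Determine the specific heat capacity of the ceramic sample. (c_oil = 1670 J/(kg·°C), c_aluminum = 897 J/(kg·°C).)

Taking heat into each body as positive, Σ m c ΔT = 0:
0.172×c×(47 − 230) + 0.468×1670×(47 − 23.3) + 0.0478×897×(47 − 23.3) = 0
-31.48 c = -19539
c = -19539/-31.48 ≈ 620.8 J/(kg·°C)

c ≈ 621 J/(kg·°C)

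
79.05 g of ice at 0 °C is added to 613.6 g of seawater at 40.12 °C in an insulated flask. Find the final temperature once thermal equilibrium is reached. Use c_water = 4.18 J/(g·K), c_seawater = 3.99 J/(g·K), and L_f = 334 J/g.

T_f ≈ 25.8 °C

Energy balance with sensible and latent terms:
latent heat to melt: 79.05·334 = 26403
  warm the meltwater: 330.43 T
  seawater: 2448.3(T − 40.12)
2778.7 T = 98224 − 26403 = 71822
T ≈ 25.85 °C. Since T > 0 °C, the all-ice-melts assumption holds.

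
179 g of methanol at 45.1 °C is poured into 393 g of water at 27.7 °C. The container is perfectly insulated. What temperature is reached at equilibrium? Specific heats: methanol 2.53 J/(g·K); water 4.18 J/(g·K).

T_f ≈ 31.5 °C

With ΣQ=0 the equilibrium temperature is the m·c-weighted mean:
T_f = (452.87·45.1 + 1642.7·27.7) / (452.87 + 1642.7)
    = 65928 / 2095.6 ≈ 31.46 °C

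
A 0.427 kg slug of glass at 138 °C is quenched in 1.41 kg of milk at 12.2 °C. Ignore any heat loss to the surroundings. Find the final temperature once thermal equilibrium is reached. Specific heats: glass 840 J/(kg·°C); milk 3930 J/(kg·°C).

Setting the total heat transfer to zero:
0.427*840*(T − 138) + 1.41*3930*(T − 12.2) = 0
(358.68 + 5541.3) T = 358.68*138 + 5541.3*12.2
T = 117102 / 5900 = 19.8 °C

T_f ≈ 19.8 °C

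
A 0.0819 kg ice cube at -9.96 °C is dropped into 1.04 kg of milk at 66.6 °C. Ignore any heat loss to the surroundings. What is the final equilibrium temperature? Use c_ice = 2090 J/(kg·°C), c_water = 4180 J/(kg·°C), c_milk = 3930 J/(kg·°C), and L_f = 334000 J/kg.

Energy balance with sensible and latent terms:
ice -9.96→0 °C: 0.0819×2090×9.96 = 1704.9
  fusion: m_ice L_f = 0.0819×334000 = 27355
  warm the meltwater: 342.34 T
  milk cools: 1.04×3930×(T − 66.6) = 4087.2(T − 66.6)
4429.5 T = 272208 − 29059 = 243148
T ≈ 54.89 °C (positive, so assuming full melt was valid).

T_f ≈ 54.9 °C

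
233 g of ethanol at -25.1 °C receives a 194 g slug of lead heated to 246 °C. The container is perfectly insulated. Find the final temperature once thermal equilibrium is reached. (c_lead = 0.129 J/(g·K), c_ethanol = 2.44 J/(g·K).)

T_f ≈ -13.7 °C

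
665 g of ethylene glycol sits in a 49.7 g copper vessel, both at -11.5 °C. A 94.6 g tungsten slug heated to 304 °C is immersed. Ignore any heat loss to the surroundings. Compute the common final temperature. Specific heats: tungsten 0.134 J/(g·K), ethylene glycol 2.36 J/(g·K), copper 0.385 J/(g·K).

T_f ≈ -9.0 °C

T_f = Σ m_i c_i T_i / Σ m_i c_i:
T_f = (12.68*304 + 1569.4*(-11.5) + 19.13*(-11.5)) / (12.68 + 1569.4 + 19.13)
    = -14415 / 1601.2 ≈ -9.00 °C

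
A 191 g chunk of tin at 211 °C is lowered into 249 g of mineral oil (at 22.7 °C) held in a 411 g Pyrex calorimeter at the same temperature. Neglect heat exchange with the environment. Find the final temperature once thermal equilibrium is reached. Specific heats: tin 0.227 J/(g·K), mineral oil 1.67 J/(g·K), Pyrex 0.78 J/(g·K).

T_f ≈ 33.2 °C

T_f is the heat-capacity-weighted average of the initial temperatures:
T_f = (43.36*211 + 415.83*22.7 + 320.58*22.7) / (43.36 + 415.83 + 320.58)
    = 25865 / 779.77 ≈ 33.17 °C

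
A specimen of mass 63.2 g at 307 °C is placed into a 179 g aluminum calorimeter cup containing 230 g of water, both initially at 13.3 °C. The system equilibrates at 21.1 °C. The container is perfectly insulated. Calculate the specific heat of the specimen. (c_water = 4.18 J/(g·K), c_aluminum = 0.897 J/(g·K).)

c ≈ 0.484 J/(g·K)

Net heat exchanged in the isolated system is zero:
63.2·c·(21.1 − 307) + 230·4.18·(21.1 − 13.3) + 179·0.897·(21.1 − 13.3) = 0
-18069 c = -8751.3
c = -8751.3/-18069 ≈ 0.4843 J/(g·K)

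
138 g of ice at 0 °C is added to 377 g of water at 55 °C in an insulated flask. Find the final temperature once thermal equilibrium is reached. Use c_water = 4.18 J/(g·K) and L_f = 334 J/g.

T_f ≈ 18.9 °C

Conservation of energy gives ΣQ = 0:
melt ice: 138·334 = 46092; warm the meltwater: 576.84 T; water cools: 377·4.18·(T − 55) = 1575.9(T − 55)
2152.7 T = 86672 − 46092 = 40580
T ≈ 18.85 °C — above 0 °C, consistent with complete melting.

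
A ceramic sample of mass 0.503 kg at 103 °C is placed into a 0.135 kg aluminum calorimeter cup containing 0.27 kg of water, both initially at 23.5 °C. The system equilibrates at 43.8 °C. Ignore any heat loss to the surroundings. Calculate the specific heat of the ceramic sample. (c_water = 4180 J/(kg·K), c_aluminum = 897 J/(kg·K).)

c ≈ 852 J/(kg·K)

Setting the total heat transfer to zero:
0.503×c×(43.8 − 103) + 0.27×4180×(43.8 − 23.5) + 0.135×897×(43.8 − 23.5) = 0
-29.78 c = -25369
c = -25369/-29.78 ≈ 851.9 J/(kg·K)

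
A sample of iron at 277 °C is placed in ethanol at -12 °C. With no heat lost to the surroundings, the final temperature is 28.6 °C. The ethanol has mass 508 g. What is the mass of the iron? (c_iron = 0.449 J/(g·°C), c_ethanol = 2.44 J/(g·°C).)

Heat lost by the iron = heat gained by the ethanol:
m×0.449×(277 − 28.6) = 508×2.44×(28.6 − (-12))
111.53 m = 50325  ⇒  m ≈ 451.2 g

m ≈ 451 g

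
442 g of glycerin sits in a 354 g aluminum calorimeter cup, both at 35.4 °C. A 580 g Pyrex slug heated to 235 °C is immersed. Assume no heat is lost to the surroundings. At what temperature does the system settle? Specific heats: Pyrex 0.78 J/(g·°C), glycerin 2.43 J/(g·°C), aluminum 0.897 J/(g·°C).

With ΣQ=0 the equilibrium temperature is the m·c-weighted mean:
T_f = (452.4·235 + 1074.1·35.4 + 317.54·35.4) / (452.4 + 1074.1 + 317.54)
    = 155577 / 1844 ≈ 84.37 °C

T_f ≈ 84.4 °C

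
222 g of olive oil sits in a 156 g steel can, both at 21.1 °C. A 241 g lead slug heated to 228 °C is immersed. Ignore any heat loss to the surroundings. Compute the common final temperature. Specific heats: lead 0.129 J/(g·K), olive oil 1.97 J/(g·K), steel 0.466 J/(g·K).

Taking heat into each body as positive, Σ m c ΔT = 0:
241*0.129*(T − 228) + 222*1.97*(T − 21.1) + 156*0.466*(T − 21.1) = 0
541.12 T = 17850
T ≈ 32.99 °C

T_f ≈ 33.0 °C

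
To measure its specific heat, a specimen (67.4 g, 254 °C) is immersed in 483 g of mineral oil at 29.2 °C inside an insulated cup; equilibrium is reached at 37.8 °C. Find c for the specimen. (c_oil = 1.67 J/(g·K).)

c ≈ 0.476 J/(g·K)

m_s c (T_s − T_f) = m_oil c_oil (T_f − T_0):
67.4×c×(254 − 37.8) = 483×1.67×(37.8 − 29.2)
14572 c = 6936.8  ⇒  c ≈ 0.476 J/(g·K)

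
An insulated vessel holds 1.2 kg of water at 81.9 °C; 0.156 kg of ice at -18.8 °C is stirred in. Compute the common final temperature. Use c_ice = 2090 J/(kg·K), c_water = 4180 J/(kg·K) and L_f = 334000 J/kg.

T_f ≈ 62.2 °C

Let T be the final temperature. ΣQ_i = 0:
ice -18.8→0 °C: 0.156×2090×18.8 = 6129.6
  fusion: m_ice L_f = 0.156×334000 = 52104
  warm the meltwater: 652.08 T
  water: 5016(T − 81.9)
5668.1 T = 410810 − 58234 = 352577
T ≈ 62.20 °C (positive, so assuming full melt was valid).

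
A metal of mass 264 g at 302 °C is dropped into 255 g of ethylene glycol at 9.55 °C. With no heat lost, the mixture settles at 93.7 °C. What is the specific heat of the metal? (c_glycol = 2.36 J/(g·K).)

c ≈ 0.921 J/(g·K)

Setting the total heat transfer to zero:
264·c·(93.7 − 302) + 255·2.36·(93.7 − 9.55) = 0
-54991 c = -50641
c = -50641/-54991 ≈ 0.9209 J/(g·K)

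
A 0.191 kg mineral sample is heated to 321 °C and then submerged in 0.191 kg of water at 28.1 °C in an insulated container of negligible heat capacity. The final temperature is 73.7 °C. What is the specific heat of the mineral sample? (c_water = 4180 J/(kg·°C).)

c ≈ 771 J/(kg·°C)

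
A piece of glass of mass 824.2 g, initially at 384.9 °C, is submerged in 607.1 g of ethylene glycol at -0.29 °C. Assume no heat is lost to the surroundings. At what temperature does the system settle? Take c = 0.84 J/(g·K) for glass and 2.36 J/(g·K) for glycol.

T_f = Σ m_i c_i T_i / Σ m_i c_i:
T_f = (692.33×384.9 + 1432.8×(-0.29)) / (692.33 + 1432.8)
    = 266062 / 2125.1 ≈ 125.20 °C

T_f ≈ 125.2 °C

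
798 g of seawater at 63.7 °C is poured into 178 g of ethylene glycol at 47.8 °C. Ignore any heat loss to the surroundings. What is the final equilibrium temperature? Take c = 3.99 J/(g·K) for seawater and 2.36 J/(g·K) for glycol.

|Q_seawater| = |Q_glycol|:
798×3.99×(63.7 − T) = 178×2.36×(T − 47.8)
3184(63.7 − T) = 420.08(T − 47.8)
3604.1 T = 222902  ⇒  T ≈ 61.85 °C

T_f ≈ 61.8 °C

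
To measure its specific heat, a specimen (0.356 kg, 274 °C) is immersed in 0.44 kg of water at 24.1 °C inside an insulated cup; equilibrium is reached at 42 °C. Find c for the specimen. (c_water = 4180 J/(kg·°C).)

Heat lost by the specimen = heat gained by the water:
0.356×c×(274 − 42) = 0.44×4180×(42 − 24.1)
82.59 c = 32922  ⇒  c ≈ 398.6 J/(kg·°C)

c ≈ 399 J/(kg·°C)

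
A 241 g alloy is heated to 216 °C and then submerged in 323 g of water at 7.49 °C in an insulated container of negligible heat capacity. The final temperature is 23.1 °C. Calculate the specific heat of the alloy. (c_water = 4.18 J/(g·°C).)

m_s c (T_s − T_f) = m_water c_water (T_f − T_0):
241×c×(216 − 23.1) = 323×4.18×(23.1 − 7.49)
46489 c = 21076  ⇒  c ≈ 0.4533 J/(g·°C)

c ≈ 0.453 J/(g·°C)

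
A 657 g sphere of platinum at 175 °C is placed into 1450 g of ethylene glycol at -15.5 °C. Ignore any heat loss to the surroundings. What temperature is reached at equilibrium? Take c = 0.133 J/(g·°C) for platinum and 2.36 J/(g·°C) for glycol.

T_f ≈ -10.8 °C

Conservation of energy gives ΣQ = 0:
657·0.133·(T − 175) + 1450·2.36·(T − (-15.5)) = 0
3509.4 T = -37749
T = -37749 / 3509.4 = -10.8 °C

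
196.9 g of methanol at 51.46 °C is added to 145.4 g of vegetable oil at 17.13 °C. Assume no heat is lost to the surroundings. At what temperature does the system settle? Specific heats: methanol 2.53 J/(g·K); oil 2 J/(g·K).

T_f ≈ 38.8 °C

With ΣQ=0 the equilibrium temperature is the m·c-weighted mean:
T_f = (498.16·51.46 + 290.8·17.13) / (498.16 + 290.8)
    = 30617 / 788.96 ≈ 38.81 °C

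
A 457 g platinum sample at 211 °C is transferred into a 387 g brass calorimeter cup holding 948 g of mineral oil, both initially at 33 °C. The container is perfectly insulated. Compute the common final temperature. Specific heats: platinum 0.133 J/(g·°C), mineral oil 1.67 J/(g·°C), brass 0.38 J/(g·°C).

Setting the total heat transfer to zero:
457×0.133×(T − 211) + 948×1.67×(T − 33) + 387×0.38×(T − 33) = 0
60.78(T − 211) + 1583.2(T − 33) + 147.06(T − 33) = 0
1791 T = 69922
T = 69922 / 1791 = 39 °C

T_f ≈ 39.0 °C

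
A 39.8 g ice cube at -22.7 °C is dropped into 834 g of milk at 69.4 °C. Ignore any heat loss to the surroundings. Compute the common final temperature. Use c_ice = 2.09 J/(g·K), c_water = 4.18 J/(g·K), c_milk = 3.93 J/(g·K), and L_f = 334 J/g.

T_f ≈ 61.6 °C

Heat gained plus heat lost sum to zero:
ice -22.7→0 °C: 39.8·2.09·22.7 = 1888.2; latent heat to melt: 39.8·334 = 13293; meltwater 0→T: 39.8·4.18·T = 166.36 T; milk: 3277.6(T − 69.4)
3444 T = 227467 − 15181 = 212285
T ≈ 61.64 °C (positive, so assuming full melt was valid).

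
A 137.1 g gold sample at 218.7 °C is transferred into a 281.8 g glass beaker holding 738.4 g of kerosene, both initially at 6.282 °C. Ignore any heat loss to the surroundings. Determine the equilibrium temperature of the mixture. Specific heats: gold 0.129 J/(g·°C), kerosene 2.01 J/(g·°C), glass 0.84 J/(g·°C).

T_f ≈ 8.4 °C

With ΣQ=0 the equilibrium temperature is the m·c-weighted mean:
T_f = (17.69·218.7 + 1484.2·6.282 + 236.71·6.282) / (17.69 + 1484.2 + 236.71)
    = 14679 / 1738.6 ≈ 8.44 °C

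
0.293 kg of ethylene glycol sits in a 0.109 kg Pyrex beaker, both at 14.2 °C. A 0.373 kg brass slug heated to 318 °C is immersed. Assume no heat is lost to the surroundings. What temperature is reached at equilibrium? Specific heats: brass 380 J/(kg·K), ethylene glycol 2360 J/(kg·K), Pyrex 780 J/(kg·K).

Net heat exchanged in the isolated system is zero:
0.373*380*(T − 318) + 0.293*2360*(T − 14.2) + 0.109*780*(T − 14.2) = 0
141.74(T − 318) + 691.48(T − 14.2) + 85.02(T − 14.2) = 0
(141.74 + 691.48 + 85.02) T = 141.74*318 + 691.48*14.2 + 85.02*14.2
T = 56100 / 918.24 = 61.1 °C

T_f ≈ 61.1 °C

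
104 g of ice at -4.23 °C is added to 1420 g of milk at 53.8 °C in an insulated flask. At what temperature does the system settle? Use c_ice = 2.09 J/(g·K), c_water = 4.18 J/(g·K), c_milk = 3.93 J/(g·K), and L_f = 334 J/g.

Heat gained plus heat lost sum to zero:
ice -4.23→0 °C: 104·2.09·4.23 = 919.43; latent heat to melt: 104·334 = 34736; meltwater 0→T: 104·4.18·T = 434.72 T; milk: 5580.6(T − 53.8)
6015.3 T = 300236 − 35655 = 264581
T ≈ 43.98 °C. Since T > 0 °C, the all-ice-melts assumption holds.

T_f ≈ 44.0 °C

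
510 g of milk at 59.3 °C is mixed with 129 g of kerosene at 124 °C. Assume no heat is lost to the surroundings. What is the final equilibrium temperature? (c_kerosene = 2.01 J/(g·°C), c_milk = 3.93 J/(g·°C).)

T_f ≈ 66.7 °C

Energy conservation, ΣQ = 0:
129×2.01×(T − 124) + 510×3.93×(T − 59.3) = 0
259.29(T − 124) + 2004.3(T − 59.3) = 0
(259.29 + 2004.3) T = 259.29×124 + 2004.3×59.3
T = 151007/2263.6 ≈ 66.71 °C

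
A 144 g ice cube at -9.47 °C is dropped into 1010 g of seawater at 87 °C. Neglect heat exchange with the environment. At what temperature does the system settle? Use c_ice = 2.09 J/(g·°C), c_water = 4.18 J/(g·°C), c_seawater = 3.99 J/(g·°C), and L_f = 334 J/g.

T_f ≈ 64.7 °C

Taking heat into each body as positive, Σ m c ΔT = 0:
warm ice to 0 °C: 144·2.09·(0 − (-9.47)) = 2850.1; melt ice: 144·334 = 48096; warm the meltwater: 601.92 T; seawater: 4029.9(T − 87)
4631.8 T = 350601 − 50946 = 299655
T ≈ 64.69 °C (positive, so assuming full melt was valid).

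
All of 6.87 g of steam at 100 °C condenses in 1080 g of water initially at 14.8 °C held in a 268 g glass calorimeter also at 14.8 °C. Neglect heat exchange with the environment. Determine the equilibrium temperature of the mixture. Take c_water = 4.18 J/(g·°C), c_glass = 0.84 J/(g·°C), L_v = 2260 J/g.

T_f ≈ 18.6 °C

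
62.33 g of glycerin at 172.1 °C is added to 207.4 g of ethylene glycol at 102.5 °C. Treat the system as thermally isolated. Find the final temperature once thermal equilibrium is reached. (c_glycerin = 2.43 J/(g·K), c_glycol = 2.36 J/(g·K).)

T_f ≈ 118.9 °C

With ΣQ=0 the equilibrium temperature is the m·c-weighted mean:
T_f = (151.46×172.1 + 489.46×102.5) / (151.46 + 489.46)
    = 76237 / 640.93 ≈ 118.95 °C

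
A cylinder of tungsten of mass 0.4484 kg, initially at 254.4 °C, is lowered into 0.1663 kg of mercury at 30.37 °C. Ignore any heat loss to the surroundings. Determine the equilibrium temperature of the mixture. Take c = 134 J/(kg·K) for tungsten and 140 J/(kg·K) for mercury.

Let T be the final temperature. ΣQ_i = 0:
0.4484·134·(T − 254.4) + 0.1663·140·(T − 30.37) = 0
60.09(T − 254.4) + 23.28(T − 30.37) = 0
83.37 T = 15993
T = 15993 / 83.37 = 192 °C

T_f ≈ 191.8 °C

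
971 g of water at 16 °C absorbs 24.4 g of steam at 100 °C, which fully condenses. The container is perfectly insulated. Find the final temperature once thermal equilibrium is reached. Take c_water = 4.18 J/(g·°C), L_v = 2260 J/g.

T_f ≈ 31.3 °C

Energy conservation, ΣQ = 0:
steam→water at 100 °C releases m L_v = 24.4×2260 = 55144; condensed water 100 °C→T: 101.99(T − 100); original water: 4058.8(T − 16)
4160.8 T = 55144 + 10199 + 64940 = 130284
T ≈ 31.31 °C, under the boiling point, so the assumption holds.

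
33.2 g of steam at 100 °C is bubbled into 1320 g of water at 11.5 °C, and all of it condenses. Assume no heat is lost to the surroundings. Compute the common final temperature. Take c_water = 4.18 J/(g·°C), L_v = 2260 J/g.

Heat gained plus heat lost sum to zero:
latent heat released on condensation: 33.2×2260 = 75032
  condensate cools 100→T: 33.2×4.18×(T − 100) = 138.78(T − 100)
  water warms: 1320×4.18×(T − 11.5) = 5517.6(T − 11.5)
5656.4 T = 75032 + 13878 + 63452 = 152362
T ≈ 26.94 °C, under the boiling point, so the assumption holds.

T_f ≈ 26.9 °C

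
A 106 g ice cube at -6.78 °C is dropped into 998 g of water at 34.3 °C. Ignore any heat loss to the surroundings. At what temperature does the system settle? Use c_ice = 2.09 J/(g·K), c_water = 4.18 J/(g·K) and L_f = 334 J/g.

T_f ≈ 23.0 °C

Net heat exchanged in the isolated system is zero:
warm ice to 0 °C: 106×2.09×(0 − (-6.78)) = 1502; latent heat to melt: 106×334 = 35404; meltwater 0→T: 106×4.18×T = 443.08 T; water cools: 998×4.18×(T − 34.3) = 4171.6(T − 34.3)
4614.7 T = 143087 − 36906 = 106181
T ≈ 23.01 °C (positive, so assuming full melt was valid).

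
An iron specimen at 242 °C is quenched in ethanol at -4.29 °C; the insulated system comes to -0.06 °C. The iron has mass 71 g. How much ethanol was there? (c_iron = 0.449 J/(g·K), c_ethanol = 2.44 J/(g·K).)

|Q_iron| = |Q_ethanol|:
71·0.449·(242 − -0.06) = m·2.44·(-0.06 − (-4.29))
10.32 m = 7716.6  ⇒  m ≈ 747.6 g

m ≈ 748 g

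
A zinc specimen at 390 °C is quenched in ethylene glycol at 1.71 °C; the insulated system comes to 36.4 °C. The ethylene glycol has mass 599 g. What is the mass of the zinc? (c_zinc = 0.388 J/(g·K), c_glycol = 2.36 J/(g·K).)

m ≈ 357 g

Heat lost by the zinc = heat gained by the glycol:
m·0.388·(390 − 36.4) = 599·2.36·(36.4 − 1.71)
137.2 m = 49039  ⇒  m ≈ 357.4 g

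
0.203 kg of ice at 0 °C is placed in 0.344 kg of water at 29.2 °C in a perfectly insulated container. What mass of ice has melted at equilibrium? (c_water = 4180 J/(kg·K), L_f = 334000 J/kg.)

m_melted ≈ 0.126 kg

Heat available from the water dropping to 0 °C: 0.344·4180·29.2 = 41987 J.
Fully melting the ice requires m_ice L_f = 0.203·334000 = 67802 J.
Since 41987 < 67802 J, not all the ice melts; equilibrium is at 0 °C.
m_melt = 41987 / L_f = 0.1257 kg.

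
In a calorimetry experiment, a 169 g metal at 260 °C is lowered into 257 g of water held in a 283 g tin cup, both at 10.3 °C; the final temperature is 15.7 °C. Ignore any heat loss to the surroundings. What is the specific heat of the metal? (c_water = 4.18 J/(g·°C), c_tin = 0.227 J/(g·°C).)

Taking heat into each body as positive, Σ m c ΔT = 0:
169·c·(15.7 − 260) + 257·4.18·(15.7 − 10.3) + 283·0.227·(15.7 − 10.3) = 0
-41287 c = -6147.9
c = -6147.9/-41287 ≈ 0.1489 J/(g·°C)

c ≈ 0.149 J/(g·°C)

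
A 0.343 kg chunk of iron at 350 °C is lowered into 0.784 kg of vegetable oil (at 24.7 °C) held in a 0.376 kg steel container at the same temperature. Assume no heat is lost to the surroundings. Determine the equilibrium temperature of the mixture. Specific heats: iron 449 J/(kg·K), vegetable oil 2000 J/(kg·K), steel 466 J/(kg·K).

T_f ≈ 51.1 °C

Heat gained plus heat lost sum to zero:
0.343·449·(T − 350) + 0.784·2000·(T − 24.7) + 0.376·466·(T − 24.7) = 0
154.01(T − 350) + 1568(T − 24.7) + 175.22(T − 24.7) = 0
(154.01 + 1568 + 175.22) T = 154.01·350 + 1568·24.7 + 175.22·24.7
T = 96960 / 1897.2 = 51.1 °C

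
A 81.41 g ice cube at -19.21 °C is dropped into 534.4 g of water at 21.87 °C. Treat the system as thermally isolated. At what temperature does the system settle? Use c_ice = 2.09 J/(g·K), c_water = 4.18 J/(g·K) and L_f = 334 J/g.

T_f ≈ 7.1 °C

Energy balance with sensible and latent terms:
warm ice to 0 °C: 81.41×2.09×(0 − (-19.21)) = 3268.5; fusion: m_ice L_f = 81.41×334 = 27191; warm the meltwater: 340.29 T; water cools: 534.4×4.18×(T − 21.87) = 2233.8(T − 21.87)
2574.1 T = 48853 − 30459 = 18394
T ≈ 7.15 °C. Since T > 0 °C, the all-ice-melts assumption holds.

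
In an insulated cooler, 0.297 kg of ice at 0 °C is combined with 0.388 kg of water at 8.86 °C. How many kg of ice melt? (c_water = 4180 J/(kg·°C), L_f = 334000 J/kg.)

Cooling the water to 0 °C releases 0.388×4180×8.86 = 14370 J.
Melting all 0.297 kg of ice would need 0.297×334000 = 99198 J.
Since 14370 < 99198 J, not all the ice melts; equilibrium is at 0 °C.
m_melted×334000 = 14370  ⇒  m_melted ≈ 0.04302 kg.

m_melted ≈ 0.043 kg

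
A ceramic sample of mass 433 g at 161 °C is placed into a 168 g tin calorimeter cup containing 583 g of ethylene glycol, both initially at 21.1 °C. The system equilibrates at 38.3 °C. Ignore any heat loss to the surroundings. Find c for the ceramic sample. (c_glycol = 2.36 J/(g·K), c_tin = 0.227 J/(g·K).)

c ≈ 0.458 J/(g·K)

Conservation of energy gives ΣQ = 0:
433×c×(38.3 − 161) + 583×2.36×(38.3 − 21.1) + 168×0.227×(38.3 − 21.1) = 0
-53129 c = -24321
c = -24321/-53129 ≈ 0.4578 J/(g·K)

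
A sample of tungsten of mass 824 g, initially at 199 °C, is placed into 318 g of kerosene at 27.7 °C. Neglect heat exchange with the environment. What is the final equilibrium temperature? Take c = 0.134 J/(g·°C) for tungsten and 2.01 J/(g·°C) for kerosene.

Conservation of energy gives ΣQ = 0:
824*0.134*(T − 199) + 318*2.01*(T − 27.7) = 0
110.42(T − 199) + 639.18(T − 27.7) = 0
(110.42 + 639.18) T = 110.42*199 + 639.18*27.7
T ≈ 52.93 °C

T_f ≈ 52.9 °C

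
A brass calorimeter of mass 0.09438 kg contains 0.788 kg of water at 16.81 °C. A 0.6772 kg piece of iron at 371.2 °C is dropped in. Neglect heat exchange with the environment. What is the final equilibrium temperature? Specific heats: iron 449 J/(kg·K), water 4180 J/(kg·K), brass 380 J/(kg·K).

T_f ≈ 46.5 °C

Energy conservation, ΣQ = 0:
0.6772·449·(T − 371.2) + 0.788·4180·(T − 16.81) + 0.09438·380·(T − 16.81) = 0
(304.06 + 3293.8 + 35.86) T = 304.06·371.2 + 3293.8·16.81 + 35.86·16.81
T = 168840 / 3633.8 = 46.5 °C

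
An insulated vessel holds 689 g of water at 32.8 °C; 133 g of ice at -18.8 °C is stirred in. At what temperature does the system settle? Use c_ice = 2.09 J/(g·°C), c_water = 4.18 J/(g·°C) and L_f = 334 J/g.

T_f ≈ 13.0 °C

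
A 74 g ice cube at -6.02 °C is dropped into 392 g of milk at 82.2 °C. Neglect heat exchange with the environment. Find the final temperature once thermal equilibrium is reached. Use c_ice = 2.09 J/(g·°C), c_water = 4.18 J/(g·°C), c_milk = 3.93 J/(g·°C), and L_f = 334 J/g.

T_f ≈ 54.6 °C

Setting the total heat transfer to zero:
warm ice to 0 °C: 74·2.09·(0 − (-6.02)) = 931.05; fusion: m_ice L_f = 74·334 = 24716; meltwater 0→T: 74·4.18·T = 309.32 T; milk: 1540.6(T − 82.2)
1849.9 T = 126634 − 25647 = 100987
T ≈ 54.59 °C (positive, so assuming full melt was valid).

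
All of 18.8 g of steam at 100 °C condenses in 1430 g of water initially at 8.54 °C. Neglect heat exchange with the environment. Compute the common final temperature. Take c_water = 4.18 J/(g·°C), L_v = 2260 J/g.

Sum of m c ΔT and latent-heat terms is zero:
steam→water at 100 °C releases m L_v = 18.8·2260 = 42488
  condensate cools 100→T: 18.8·4.18·(T − 100) = 78.58(T − 100)
  water warms: 1430·4.18·(T − 8.54) = 5977.4(T − 8.54)
6056 T = 42488 + 7858.4 + 51047 = 101393
T ≈ 16.74 °C, under the boiling point, so the assumption holds.

T_f ≈ 16.7 °C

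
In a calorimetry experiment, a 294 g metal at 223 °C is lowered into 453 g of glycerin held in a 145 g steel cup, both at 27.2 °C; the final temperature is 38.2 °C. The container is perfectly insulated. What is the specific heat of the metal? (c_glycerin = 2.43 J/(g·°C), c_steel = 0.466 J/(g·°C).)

c ≈ 0.237 J/(g·°C)

Net heat exchanged in the isolated system is zero:
294·c·(38.2 − 223) + 453·2.43·(38.2 − 27.2) + 145·0.466·(38.2 − 27.2) = 0
-54331 c = -12852
c = -12852/-54331 ≈ 0.2365 J/(g·°C)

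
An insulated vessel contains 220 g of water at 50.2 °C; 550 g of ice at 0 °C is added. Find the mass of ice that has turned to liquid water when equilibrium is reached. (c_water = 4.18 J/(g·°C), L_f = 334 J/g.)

Water can give up m c ΔT = 220×4.18×50.2 = 46164 J before reaching 0 °C.
Melting all 550 g of ice would need 550×334 = 183700 J.
That's not enough to melt it all — equilibrium is at 0 °C with ice remaining.
m_melted×334 = 46164  ⇒  m_melted ≈ 138.2 g.

m_melted ≈ 138 g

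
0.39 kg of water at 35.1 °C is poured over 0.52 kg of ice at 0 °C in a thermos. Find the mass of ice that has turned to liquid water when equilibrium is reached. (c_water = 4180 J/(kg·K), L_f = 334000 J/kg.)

Heat available from the water dropping to 0 °C: 0.39·4180·35.1 = 57220 J.
Fully melting the ice requires m_ice L_f = 0.52·334000 = 173680 J.
That's not enough to melt it all — equilibrium is at 0 °C with ice remaining.
m_melt = 57220 / L_f = 0.1713 kg.

m_melted ≈ 0.171 kg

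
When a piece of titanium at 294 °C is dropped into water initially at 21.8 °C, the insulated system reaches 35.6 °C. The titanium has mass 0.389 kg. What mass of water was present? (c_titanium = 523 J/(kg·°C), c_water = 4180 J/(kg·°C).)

m ≈ 0.911 kg

|Q_titanium| = |Q_water|:
0.389·523·(294 − 35.6) = m·4180·(35.6 − 21.8)
57684 m = 52571  ⇒  m ≈ 0.9114 kg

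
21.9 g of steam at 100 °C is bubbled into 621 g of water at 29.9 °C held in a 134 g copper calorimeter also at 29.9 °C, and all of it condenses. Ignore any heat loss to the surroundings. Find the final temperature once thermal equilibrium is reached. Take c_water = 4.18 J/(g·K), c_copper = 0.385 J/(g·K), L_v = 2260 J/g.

T_f ≈ 50.3 °C

Energy conservation, ΣQ = 0:
condense steam: −21.9·2260 = −49494
  condensate cools 100→T: 21.9·4.18·(T − 100) = 91.54(T − 100)
  original water: 2595.8(T − 29.9)
  copper cup: 134·0.385·(T − 29.9) = 51.59(T − 29.9)
2738.9 T = 49494 + 9154.2 + 79156 = 137805
T ≈ 50.31 °C — below 100 °C, confirming all the steam condensed.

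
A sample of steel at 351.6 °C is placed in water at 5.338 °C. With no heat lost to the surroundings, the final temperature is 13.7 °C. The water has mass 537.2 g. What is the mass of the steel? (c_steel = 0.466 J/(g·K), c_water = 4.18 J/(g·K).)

m ≈ 119 g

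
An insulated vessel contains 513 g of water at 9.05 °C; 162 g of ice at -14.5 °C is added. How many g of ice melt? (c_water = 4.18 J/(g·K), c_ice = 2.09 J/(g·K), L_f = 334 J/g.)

m_melted ≈ 43.4 g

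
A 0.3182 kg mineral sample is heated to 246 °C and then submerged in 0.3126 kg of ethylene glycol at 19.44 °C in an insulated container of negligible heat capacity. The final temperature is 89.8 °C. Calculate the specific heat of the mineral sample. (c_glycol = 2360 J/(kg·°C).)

c ≈ 1040 J/(kg·°C)

Let T be the final temperature. ΣQ_i = 0:
0.3182·c·(89.8 − 246) + 0.3126·2360·(89.8 − 19.44) = 0
-49.7 c = -51907
c = -51907/-49.7 ≈ 1044 J/(kg·°C)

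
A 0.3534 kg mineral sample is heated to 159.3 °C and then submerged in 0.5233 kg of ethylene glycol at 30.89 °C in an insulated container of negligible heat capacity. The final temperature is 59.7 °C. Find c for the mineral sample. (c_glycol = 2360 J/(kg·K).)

m_s c (T_s − T_f) = m_glycol c_glycol (T_f − T_0):
0.3534·c·(159.3 − 59.7) = 0.5233·2360·(59.7 − 30.89)
35.2 c = 35580  ⇒  c ≈ 1011 J/(kg·K)

c ≈ 1010 J/(kg·K)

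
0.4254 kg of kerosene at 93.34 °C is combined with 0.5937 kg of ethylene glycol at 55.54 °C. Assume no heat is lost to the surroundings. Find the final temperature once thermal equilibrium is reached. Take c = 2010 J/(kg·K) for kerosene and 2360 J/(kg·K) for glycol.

T_f ≈ 69.9 °C

T_f is the heat-capacity-weighted average of the initial temperatures:
T_f = (855.05·93.34 + 1401.1·55.54) / (855.05 + 1401.1)
    = 157630 / 2256.2 ≈ 69.87 °C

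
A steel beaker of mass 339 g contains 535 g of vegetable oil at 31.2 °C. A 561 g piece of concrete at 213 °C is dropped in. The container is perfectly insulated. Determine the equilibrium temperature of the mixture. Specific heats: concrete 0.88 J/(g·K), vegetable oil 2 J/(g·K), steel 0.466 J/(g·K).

T_f ≈ 83.3 °C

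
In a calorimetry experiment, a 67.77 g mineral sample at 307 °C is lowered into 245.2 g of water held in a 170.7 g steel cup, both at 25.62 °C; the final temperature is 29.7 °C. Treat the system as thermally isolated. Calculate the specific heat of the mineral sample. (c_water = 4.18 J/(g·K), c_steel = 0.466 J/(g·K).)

c ≈ 0.24 J/(g·K)

Let T be the final temperature. ΣQ_i = 0:
67.77×c×(29.7 − 307) + 245.2×4.18×(29.7 − 25.62) + 170.7×0.466×(29.7 − 25.62) = 0
-18793 c = -4506.3
c = -4506.3/-18793 ≈ 0.2398 J/(g·K)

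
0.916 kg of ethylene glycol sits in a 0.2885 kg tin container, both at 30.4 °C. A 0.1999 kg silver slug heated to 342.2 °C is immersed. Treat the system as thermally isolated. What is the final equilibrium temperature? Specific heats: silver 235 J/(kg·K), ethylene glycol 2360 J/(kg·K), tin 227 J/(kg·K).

Energy conservation, ΣQ = 0:
0.1999×235×(T − 342.2) + 0.916×2360×(T − 30.4) + 0.2885×227×(T − 30.4) = 0
46.98(T − 342.2) + 2161.8(T − 30.4) + 65.49(T − 30.4) = 0
2274.2 T = 83784
T = 83784 / 2274.2 = 36.8 °C

T_f ≈ 36.8 °C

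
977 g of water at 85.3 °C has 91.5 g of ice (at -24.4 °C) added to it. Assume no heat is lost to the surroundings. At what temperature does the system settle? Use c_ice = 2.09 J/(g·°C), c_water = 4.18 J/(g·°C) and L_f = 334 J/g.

T_f ≈ 70.1 °C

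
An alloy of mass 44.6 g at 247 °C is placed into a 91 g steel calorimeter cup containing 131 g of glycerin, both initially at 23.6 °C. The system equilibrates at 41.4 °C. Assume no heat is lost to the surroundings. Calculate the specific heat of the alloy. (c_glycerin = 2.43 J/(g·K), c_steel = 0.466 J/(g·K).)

c ≈ 0.7 J/(g·K)

Setting the total heat transfer to zero:
44.6·c·(41.4 − 247) + 131·2.43·(41.4 − 23.6) + 91·0.466·(41.4 − 23.6) = 0
-9169.8 c = -6421.1
c = -6421.1/-9169.8 ≈ 0.7002 J/(g·K)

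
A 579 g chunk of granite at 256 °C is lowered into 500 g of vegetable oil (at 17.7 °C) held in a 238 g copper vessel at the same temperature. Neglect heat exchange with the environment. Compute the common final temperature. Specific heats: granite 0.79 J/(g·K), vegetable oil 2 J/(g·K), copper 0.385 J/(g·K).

T_f ≈ 88.1 °C

Conservation of energy gives ΣQ = 0:
579*0.79*(T − 256) + 500*2*(T − 17.7) + 238*0.385*(T − 17.7) = 0
457.41(T − 256) + 1000(T − 17.7) + 91.63(T − 17.7) = 0
1549 T = 136419
T = 136419 / 1549 = 88.1 °C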